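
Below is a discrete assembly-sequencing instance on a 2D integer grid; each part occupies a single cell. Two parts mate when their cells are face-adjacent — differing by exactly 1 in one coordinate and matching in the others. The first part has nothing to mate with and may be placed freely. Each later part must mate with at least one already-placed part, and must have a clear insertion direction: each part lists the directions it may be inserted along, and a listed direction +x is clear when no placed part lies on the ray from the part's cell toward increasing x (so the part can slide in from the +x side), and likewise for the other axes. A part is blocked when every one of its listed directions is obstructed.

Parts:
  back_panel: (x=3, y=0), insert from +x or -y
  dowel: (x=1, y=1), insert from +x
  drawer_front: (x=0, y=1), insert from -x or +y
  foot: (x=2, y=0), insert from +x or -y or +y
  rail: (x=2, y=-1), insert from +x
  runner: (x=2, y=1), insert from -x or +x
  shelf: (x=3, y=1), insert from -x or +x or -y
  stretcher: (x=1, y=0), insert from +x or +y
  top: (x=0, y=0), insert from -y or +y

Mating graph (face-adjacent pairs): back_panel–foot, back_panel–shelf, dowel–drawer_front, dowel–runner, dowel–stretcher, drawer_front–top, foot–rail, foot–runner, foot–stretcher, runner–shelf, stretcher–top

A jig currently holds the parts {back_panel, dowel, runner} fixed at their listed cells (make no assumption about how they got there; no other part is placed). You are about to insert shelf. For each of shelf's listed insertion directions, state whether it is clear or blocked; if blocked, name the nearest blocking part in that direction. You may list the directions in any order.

-x: nearest on ray is runner@(2, 1) ⇒ blocked
+x: ray from shelf(3, 1) has no placed part ⇒ clear
-y: nearest on ray is back_panel@(3, 0) ⇒ blocked

+x: clear; -x: blocked by runner; -y: blocked by back_panel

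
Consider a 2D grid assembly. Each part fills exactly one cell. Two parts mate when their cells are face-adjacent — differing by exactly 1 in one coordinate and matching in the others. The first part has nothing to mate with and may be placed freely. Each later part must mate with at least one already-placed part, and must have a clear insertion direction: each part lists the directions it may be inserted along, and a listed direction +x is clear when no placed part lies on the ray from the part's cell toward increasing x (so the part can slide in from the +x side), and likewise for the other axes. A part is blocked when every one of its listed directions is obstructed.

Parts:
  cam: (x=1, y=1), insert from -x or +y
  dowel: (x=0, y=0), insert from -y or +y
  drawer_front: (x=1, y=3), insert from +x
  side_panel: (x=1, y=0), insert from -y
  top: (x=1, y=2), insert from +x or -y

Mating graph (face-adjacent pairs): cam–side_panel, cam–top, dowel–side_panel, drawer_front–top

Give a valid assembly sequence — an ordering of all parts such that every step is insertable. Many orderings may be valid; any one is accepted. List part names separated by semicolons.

1. side_panel@(1, 0) [-y clear] — {side_panel}
2. dowel@(0, 0) [-y clear] — {dowel, side_panel}
3. cam@(1, 1) [-x clear] — {cam, dowel, side_panel}
4. top@(1, 2) [+x clear] — {cam, dowel, side_panel, top}
5. drawer_front@(1, 3) [+x clear] — {cam, dowel, drawer_front, side_panel, top}

side_panel; dowel; cam; top; drawer_front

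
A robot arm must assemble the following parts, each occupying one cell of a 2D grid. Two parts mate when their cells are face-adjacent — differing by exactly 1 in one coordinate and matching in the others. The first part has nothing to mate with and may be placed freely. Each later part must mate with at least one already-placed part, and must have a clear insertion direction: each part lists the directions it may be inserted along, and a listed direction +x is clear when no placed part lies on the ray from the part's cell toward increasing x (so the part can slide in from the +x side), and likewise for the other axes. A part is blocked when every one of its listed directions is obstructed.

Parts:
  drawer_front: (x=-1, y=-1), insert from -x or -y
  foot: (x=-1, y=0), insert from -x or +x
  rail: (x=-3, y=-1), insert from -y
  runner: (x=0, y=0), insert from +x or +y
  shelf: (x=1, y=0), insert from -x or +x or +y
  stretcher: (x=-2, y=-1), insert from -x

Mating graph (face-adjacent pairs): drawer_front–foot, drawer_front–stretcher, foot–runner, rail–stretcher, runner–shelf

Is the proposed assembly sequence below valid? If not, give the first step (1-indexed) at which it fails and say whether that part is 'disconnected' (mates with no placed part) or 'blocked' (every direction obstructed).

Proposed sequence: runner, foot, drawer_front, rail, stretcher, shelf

1. runner@(0, 0) [+x clear] — {runner}
2. foot@(-1, 0) [-x clear] — {foot, runner}
3. drawer_front@(-1, -1) [-x clear] — {drawer_front, foot, runner}
4. rail@(-3, -1) — no placed neighbour ⇒ disconnected

Invalid at step 4 (disconnected)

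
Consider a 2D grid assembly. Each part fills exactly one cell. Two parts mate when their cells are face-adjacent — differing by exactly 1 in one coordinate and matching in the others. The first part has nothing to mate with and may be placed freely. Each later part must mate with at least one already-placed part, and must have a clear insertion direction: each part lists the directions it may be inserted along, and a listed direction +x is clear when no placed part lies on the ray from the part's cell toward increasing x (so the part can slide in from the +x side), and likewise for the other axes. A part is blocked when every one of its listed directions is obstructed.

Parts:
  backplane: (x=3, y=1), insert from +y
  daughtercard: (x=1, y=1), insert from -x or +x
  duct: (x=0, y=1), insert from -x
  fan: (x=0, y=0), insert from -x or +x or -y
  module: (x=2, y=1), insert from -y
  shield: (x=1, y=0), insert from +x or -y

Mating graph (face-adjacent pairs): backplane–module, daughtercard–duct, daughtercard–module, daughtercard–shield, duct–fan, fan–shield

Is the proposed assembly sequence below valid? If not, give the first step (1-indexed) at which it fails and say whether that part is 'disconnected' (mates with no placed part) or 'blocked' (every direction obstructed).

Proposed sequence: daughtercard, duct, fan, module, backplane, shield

1. daughtercard@(1, 1) [-x clear] — {daughtercard}
2. duct@(0, 1) [-x clear] — {daughtercard, duct}
3. fan@(0, 0) [-x clear] — {daughtercard, duct, fan}
4. module@(2, 1) [-y clear] — {daughtercard, duct, fan, module}
5. backplane@(3, 1) [+y clear] — {backplane, daughtercard, duct, fan, module}
6. shield@(1, 0) [+x clear] — {backplane, daughtercard, duct, fan, module, shield}

Valid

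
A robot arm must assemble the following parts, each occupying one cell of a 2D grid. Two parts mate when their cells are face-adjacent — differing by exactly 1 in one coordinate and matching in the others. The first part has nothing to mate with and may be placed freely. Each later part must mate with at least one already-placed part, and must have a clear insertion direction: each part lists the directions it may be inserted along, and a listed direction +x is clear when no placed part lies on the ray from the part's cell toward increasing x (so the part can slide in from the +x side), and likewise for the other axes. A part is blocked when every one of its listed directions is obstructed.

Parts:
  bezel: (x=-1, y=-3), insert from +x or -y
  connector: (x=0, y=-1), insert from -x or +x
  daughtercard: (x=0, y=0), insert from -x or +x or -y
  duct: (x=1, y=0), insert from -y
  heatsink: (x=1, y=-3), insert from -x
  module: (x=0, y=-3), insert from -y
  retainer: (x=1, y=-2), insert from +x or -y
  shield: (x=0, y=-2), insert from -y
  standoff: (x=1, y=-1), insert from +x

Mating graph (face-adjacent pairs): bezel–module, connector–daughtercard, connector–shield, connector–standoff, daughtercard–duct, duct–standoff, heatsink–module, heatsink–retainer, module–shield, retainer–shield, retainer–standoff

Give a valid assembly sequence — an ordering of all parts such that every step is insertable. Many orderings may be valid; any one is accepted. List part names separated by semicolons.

daughtercard; connector; shield; duct; retainer; heatsink; standoff; module; bezel

1. daughtercard@(0, 0) [-x clear] — {daughtercard}
2. connector@(0, -1) [-x clear] — {connector, daughtercard}
3. shield@(0, -2) [-y clear] — {connector, daughtercard, shield}
4. duct@(1, 0) [-y clear] — {connector, daughtercard, duct, shield}
5. retainer@(1, -2) [+x clear] — {connector, daughtercard, duct, retainer, shield}
6. heatsink@(1, -3) [-x clear] — {connector, daughtercard, duct, heatsink, retainer, shield}
7. standoff@(1, -1) [+x clear] — {connector, daughtercard, duct, heatsink, retainer, shield, standoff}
8. module@(0, -3) [-y clear] — {connector, daughtercard, duct, heatsink, module, retainer, shield, standoff}
9. bezel@(-1, -3) [-y clear] — {bezel, connector, daughtercard, duct, heatsink, module, retainer, shield, standoff}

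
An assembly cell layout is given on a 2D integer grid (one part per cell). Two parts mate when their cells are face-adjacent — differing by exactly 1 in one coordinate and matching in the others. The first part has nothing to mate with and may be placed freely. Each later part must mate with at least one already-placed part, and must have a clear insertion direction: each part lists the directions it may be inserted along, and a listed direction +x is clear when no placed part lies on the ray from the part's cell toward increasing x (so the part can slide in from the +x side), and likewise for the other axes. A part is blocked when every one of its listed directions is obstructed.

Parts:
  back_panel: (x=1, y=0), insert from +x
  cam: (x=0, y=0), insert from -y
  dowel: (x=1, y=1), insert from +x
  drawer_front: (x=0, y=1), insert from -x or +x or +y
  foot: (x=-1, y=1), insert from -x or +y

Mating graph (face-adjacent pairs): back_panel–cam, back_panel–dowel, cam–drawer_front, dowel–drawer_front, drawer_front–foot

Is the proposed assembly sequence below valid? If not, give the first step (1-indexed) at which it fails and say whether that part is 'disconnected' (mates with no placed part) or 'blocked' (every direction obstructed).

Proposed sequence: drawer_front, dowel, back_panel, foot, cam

Valid

1. drawer_front@(0, 1) [-x clear] — {drawer_front}
2. dowel@(1, 1) [+x clear] — {dowel, drawer_front}
3. back_panel@(1, 0) [+x clear] — {back_panel, dowel, drawer_front}
4. foot@(-1, 1) [-x clear] — {back_panel, dowel, drawer_front, foot}
5. cam@(0, 0) [-y clear] — {back_panel, cam, dowel, drawer_front, foot}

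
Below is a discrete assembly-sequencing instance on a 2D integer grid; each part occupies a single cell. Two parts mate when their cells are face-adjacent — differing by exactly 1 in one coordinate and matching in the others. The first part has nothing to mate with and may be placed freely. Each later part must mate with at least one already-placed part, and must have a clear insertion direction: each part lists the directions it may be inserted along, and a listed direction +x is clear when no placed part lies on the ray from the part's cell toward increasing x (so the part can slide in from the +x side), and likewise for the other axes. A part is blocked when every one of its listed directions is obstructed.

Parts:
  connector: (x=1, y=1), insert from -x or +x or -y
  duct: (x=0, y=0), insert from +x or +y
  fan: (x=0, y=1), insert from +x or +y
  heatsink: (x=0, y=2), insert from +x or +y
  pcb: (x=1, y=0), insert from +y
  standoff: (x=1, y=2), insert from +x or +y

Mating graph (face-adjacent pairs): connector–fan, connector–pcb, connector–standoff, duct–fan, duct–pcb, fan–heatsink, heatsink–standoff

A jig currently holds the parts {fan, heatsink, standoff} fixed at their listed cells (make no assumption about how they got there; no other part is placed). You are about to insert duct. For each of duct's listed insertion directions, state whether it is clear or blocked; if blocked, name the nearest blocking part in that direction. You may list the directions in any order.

+x: ray from duct(0, 0) has no placed part ⇒ clear
+y: nearest on ray is fan@(0, 1) ⇒ blocked

+x: clear; +y: blocked by fan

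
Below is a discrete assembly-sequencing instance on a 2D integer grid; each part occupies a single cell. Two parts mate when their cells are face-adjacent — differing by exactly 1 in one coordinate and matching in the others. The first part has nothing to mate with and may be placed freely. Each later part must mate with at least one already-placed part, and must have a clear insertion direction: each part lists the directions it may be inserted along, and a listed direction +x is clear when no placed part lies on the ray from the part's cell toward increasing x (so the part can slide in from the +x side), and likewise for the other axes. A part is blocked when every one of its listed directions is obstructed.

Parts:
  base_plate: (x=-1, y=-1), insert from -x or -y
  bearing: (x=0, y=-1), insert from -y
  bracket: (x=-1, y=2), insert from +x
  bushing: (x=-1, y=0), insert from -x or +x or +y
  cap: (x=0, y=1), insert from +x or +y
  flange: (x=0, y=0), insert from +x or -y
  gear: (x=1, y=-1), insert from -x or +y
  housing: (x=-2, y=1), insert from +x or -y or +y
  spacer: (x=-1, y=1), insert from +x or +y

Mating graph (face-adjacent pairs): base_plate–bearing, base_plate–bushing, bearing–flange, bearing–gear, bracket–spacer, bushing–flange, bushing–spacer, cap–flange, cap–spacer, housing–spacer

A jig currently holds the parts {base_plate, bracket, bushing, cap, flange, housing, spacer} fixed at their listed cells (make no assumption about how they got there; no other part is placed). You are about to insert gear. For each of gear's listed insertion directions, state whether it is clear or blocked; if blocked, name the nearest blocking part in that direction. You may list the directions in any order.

-x: nearest on ray is base_plate@(-1, -1) ⇒ blocked
+y: ray from gear(1, -1) has no placed part ⇒ clear

+y: clear; -x: blocked by base_plate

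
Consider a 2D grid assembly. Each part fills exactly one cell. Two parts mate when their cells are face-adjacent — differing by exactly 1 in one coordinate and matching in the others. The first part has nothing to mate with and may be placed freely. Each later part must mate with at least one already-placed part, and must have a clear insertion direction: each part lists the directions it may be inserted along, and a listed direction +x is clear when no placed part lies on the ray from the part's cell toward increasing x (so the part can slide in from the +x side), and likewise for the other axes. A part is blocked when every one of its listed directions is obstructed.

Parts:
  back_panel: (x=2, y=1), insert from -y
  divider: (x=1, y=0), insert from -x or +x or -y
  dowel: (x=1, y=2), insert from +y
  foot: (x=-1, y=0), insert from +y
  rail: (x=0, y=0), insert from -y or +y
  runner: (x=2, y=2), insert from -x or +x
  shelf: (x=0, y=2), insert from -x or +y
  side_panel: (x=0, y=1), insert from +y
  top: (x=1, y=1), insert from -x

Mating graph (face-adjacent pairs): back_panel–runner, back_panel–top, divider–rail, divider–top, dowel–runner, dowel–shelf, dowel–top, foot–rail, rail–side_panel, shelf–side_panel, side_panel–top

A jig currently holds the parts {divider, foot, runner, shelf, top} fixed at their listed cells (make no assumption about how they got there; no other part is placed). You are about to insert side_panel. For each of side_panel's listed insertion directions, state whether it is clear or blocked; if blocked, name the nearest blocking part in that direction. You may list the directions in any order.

+y: nearest on ray is shelf@(0, 2) ⇒ blocked

+y: blocked by shelf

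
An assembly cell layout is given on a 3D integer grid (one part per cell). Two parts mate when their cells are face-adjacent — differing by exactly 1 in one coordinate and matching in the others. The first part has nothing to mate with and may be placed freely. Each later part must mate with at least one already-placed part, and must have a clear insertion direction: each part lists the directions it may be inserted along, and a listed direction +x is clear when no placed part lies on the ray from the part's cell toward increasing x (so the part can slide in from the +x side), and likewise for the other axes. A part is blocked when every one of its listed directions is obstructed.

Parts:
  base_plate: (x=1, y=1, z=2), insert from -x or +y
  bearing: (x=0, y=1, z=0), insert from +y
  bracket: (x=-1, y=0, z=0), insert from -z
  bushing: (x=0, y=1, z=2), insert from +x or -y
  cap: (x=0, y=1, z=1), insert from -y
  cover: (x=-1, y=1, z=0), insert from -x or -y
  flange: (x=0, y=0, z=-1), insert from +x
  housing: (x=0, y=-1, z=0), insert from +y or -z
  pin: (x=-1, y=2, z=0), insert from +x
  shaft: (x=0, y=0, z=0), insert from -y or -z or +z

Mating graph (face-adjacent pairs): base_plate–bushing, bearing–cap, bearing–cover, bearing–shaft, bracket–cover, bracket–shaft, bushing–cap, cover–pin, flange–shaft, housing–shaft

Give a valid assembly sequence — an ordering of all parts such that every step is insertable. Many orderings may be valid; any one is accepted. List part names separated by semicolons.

1. cover@(-1, 1, 0) [-x clear] — {cover}
2. pin@(-1, 2, 0) [+x clear] — {cover, pin}
3. bracket@(-1, 0, 0) [-z clear] — {bracket, cover, pin}
4. shaft@(0, 0, 0) [-y clear] — {bracket, cover, pin, shaft}
5. flange@(0, 0, -1) [+x clear] — {bracket, cover, flange, pin, shaft}
6. bearing@(0, 1, 0) [+y clear] — {bearing, bracket, cover, flange, pin, shaft}
7. cap@(0, 1, 1) [-y clear] — {bearing, bracket, cap, cover, flange, pin, shaft}
8. bushing@(0, 1, 2) [+x clear] — {bearing, bracket, bushing, cap, cover, flange, pin, shaft}
9. base_plate@(1, 1, 2) [+y clear] — {base_plate, bearing, bracket, bushing, cap, cover, flange, pin, shaft}
10. housing@(0, -1, 0) [-z clear] — {base_plate, bearing, bracket, bushing, cap, cover, flange, housing, pin, shaft}

cover; pin; bracket; shaft; flange; bearing; cap; bushing; base_plate; housing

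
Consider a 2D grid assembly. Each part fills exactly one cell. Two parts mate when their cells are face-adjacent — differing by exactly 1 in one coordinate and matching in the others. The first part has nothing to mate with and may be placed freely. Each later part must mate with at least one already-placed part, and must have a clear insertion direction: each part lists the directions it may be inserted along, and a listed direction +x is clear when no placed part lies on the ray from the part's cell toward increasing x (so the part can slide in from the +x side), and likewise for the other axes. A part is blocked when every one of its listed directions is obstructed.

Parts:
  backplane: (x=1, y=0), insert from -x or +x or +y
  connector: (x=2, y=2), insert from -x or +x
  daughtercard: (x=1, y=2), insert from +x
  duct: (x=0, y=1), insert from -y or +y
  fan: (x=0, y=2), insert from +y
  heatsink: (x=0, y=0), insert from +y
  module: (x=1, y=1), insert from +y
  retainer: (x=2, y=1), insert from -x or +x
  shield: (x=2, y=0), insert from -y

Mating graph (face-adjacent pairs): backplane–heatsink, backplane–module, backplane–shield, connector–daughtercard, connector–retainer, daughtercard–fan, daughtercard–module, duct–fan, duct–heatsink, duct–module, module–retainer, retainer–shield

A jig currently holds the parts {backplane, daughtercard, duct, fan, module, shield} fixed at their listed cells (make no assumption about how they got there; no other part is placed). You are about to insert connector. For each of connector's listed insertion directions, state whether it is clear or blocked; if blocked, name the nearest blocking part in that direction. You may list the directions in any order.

+x: clear; -x: blocked by daughtercard

-x: nearest on ray is daughtercard@(1, 2) ⇒ blocked
+x: ray from connector(2, 2) has no placed part ⇒ clear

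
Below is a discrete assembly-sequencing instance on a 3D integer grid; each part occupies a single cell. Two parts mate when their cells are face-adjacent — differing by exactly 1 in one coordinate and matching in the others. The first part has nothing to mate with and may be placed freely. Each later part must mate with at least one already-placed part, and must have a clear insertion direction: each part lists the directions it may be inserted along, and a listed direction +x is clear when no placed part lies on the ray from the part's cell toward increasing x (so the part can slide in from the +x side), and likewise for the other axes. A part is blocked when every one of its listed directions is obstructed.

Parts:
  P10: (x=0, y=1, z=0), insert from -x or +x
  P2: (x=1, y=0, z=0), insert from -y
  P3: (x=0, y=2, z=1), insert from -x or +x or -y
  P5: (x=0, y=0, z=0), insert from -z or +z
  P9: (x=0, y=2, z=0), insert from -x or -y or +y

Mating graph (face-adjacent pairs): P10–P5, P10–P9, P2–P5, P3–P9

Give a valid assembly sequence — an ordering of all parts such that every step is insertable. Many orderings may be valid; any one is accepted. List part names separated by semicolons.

P5; P2; P10; P9; P3

1. P5@(0, 0, 0) [-z clear] — {P5}
2. P2@(1, 0, 0) [-y clear] — {P2, P5}
3. P10@(0, 1, 0) [-x clear] — {P10, P2, P5}
4. P9@(0, 2, 0) [-x clear] — {P10, P2, P5, P9}
5. P3@(0, 2, 1) [-x clear] — {P10, P2, P3, P5, P9}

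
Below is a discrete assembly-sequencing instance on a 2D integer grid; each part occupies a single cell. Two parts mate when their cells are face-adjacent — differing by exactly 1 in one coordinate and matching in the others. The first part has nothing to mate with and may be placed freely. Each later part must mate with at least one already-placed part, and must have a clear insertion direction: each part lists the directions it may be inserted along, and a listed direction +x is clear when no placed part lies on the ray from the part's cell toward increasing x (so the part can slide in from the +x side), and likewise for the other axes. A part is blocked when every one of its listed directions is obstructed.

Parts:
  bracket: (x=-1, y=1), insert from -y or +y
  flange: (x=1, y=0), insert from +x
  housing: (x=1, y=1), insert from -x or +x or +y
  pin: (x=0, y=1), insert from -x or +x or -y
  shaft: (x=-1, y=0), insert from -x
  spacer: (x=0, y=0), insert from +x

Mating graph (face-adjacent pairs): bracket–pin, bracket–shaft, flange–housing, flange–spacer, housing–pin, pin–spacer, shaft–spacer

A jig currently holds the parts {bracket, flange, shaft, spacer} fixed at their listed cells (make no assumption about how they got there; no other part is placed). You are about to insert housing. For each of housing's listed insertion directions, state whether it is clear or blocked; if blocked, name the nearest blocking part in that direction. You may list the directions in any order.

+x: clear; +y: clear; -x: blocked by bracket

-x: nearest on ray is bracket@(-1, 1) ⇒ blocked
+x: ray from housing(1, 1) has no placed part ⇒ clear
+y: ray from housing(1, 1) has no placed part ⇒ clear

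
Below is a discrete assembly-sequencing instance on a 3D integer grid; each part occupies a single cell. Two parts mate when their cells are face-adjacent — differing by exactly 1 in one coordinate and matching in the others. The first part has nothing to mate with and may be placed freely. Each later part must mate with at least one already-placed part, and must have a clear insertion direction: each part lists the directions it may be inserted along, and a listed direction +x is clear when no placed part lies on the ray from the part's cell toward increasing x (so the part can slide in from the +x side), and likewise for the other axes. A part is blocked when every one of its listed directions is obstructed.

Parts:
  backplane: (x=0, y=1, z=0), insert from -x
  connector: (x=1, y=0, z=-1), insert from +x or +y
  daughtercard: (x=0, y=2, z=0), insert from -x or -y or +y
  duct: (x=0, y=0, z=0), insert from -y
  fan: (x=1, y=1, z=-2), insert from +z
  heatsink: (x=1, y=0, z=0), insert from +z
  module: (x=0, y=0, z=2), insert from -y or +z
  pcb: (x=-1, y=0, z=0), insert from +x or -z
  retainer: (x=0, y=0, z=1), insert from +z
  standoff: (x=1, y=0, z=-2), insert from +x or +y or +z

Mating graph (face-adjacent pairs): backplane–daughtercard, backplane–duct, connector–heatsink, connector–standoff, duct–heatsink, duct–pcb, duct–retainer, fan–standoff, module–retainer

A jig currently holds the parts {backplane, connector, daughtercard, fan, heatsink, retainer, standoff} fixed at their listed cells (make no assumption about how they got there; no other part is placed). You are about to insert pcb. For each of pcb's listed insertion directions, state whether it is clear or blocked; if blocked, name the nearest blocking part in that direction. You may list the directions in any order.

+x: blocked by heatsink; -z: clear

+x: nearest on ray is heatsink@(1, 0, 0) ⇒ blocked
-z: ray from pcb(-1, 0, 0) has no placed part ⇒ clear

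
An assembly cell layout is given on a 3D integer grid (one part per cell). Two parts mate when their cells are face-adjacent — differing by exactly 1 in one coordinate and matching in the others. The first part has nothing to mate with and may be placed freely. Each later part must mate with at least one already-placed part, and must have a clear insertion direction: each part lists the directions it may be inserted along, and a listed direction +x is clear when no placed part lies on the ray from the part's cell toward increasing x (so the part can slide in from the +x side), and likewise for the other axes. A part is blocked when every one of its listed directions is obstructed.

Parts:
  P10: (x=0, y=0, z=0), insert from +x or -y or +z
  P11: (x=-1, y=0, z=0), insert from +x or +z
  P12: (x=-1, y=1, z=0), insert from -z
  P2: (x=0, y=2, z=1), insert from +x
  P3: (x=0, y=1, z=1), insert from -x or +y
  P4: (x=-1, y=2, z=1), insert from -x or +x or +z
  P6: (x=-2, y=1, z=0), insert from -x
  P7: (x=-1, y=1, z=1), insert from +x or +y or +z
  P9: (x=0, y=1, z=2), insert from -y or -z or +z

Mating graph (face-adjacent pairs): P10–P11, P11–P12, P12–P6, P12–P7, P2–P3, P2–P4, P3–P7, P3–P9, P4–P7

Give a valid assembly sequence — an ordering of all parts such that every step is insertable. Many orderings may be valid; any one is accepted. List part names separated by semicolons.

P2; P3; P7; P12; P11; P10; P4; P6; P9

1. P2@(0, 2, 1) [+x clear] — {P2}
2. P3@(0, 1, 1) [-x clear] — {P2, P3}
3. P7@(-1, 1, 1) [+y clear] — {P2, P3, P7}
4. P12@(-1, 1, 0) [-z clear] — {P12, P2, P3, P7}
5. P11@(-1, 0, 0) [+x clear] — {P11, P12, P2, P3, P7}
6. P10@(0, 0, 0) [+x clear] — {P10, P11, P12, P2, P3, P7}
7. P4@(-1, 2, 1) [-x clear] — {P10, P11, P12, P2, P3, P4, P7}
8. P6@(-2, 1, 0) [-x clear] — {P10, P11, P12, P2, P3, P4, P6, P7}
9. P9@(0, 1, 2) [-y clear] — {P10, P11, P12, P2, P3, P4, P6, P7, P9}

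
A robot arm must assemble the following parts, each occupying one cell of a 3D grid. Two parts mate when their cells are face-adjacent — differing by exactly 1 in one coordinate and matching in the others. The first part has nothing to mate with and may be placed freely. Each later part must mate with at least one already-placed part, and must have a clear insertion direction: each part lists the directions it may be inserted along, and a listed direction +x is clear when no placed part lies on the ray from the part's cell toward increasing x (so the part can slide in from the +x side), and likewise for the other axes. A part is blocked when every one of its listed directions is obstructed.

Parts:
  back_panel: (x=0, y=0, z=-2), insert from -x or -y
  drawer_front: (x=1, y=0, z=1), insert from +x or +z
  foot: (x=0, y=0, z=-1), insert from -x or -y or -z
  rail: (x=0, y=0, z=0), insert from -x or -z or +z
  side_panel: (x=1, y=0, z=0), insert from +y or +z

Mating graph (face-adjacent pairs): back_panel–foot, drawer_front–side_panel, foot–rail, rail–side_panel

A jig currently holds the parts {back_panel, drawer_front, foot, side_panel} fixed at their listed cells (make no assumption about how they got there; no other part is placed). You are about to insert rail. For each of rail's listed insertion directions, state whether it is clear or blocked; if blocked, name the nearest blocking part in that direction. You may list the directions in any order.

+z: clear; -x: clear; -z: blocked by foot

-x: ray from rail(0, 0, 0) has no placed part ⇒ clear
-z: nearest on ray is foot@(0, 0, -1) ⇒ blocked
+z: ray from rail(0, 0, 0) has no placed part ⇒ clear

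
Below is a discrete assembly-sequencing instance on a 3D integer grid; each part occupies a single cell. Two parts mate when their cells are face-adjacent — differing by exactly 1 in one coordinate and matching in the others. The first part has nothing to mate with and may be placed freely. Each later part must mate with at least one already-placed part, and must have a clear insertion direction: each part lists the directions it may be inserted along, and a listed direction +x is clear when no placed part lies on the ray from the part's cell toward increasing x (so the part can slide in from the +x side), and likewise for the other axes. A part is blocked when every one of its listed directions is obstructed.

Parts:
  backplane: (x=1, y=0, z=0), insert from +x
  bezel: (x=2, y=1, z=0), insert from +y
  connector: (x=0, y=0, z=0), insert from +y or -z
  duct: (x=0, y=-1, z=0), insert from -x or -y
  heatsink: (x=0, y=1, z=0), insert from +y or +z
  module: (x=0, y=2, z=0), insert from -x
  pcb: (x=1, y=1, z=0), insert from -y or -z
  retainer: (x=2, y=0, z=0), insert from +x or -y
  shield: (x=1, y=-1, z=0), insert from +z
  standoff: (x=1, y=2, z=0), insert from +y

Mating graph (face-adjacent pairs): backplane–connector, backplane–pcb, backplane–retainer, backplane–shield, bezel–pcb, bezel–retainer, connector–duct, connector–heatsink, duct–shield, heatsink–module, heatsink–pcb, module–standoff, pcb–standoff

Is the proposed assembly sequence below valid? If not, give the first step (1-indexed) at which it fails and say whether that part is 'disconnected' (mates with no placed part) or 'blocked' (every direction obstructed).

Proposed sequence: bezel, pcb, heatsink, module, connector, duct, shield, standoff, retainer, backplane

1. bezel@(2, 1, 0) [+y clear] — {bezel}
2. pcb@(1, 1, 0) [-y clear] — {bezel, pcb}
3. heatsink@(0, 1, 0) [+y clear] — {bezel, heatsink, pcb}
4. module@(0, 2, 0) [-x clear] — {bezel, heatsink, module, pcb}
5. connector@(0, 0, 0) [-z clear] — {bezel, connector, heatsink, module, pcb}
6. duct@(0, -1, 0) [-x clear] — {bezel, connector, duct, heatsink, module, pcb}
7. shield@(1, -1, 0) [+z clear] — {bezel, connector, duct, heatsink, module, pcb, shield}
8. standoff@(1, 2, 0) [+y clear] — {bezel, connector, duct, heatsink, module, pcb, shield, standoff}
9. retainer@(2, 0, 0) [+x clear] — {bezel, connector, duct, heatsink, module, pcb, retainer, shield, standoff}
10. backplane@(1, 0, 0) — +x all obstructed ⇒ blocked

Invalid at step 10 (blocked)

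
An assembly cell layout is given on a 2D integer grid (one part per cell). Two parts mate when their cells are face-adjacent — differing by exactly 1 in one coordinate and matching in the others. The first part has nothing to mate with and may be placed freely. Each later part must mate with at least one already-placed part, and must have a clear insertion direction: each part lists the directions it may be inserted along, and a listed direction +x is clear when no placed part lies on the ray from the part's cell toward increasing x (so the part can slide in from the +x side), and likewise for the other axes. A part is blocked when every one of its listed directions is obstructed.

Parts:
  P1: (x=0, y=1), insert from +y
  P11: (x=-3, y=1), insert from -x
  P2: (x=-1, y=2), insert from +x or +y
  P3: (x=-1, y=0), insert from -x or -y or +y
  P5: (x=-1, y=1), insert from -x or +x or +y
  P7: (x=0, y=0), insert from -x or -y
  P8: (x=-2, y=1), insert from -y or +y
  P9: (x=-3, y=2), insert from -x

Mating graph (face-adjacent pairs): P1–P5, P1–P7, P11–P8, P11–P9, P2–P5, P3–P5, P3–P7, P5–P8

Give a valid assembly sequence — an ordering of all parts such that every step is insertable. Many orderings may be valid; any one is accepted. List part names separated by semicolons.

1. P2@(-1, 2) [+x clear] — {P2}
2. P5@(-1, 1) [-x clear] — {P2, P5}
3. P3@(-1, 0) [-x clear] — {P2, P3, P5}
4. P1@(0, 1) [+y clear] — {P1, P2, P3, P5}
5. P7@(0, 0) [-y clear] — {P1, P2, P3, P5, P7}
6. P8@(-2, 1) [-y clear] — {P1, P2, P3, P5, P7, P8}
7. P11@(-3, 1) [-x clear] — {P1, P11, P2, P3, P5, P7, P8}
8. P9@(-3, 2) [-x clear] — {P1, P11, P2, P3, P5, P7, P8, P9}

P2; P5; P3; P1; P7; P8; P11; P9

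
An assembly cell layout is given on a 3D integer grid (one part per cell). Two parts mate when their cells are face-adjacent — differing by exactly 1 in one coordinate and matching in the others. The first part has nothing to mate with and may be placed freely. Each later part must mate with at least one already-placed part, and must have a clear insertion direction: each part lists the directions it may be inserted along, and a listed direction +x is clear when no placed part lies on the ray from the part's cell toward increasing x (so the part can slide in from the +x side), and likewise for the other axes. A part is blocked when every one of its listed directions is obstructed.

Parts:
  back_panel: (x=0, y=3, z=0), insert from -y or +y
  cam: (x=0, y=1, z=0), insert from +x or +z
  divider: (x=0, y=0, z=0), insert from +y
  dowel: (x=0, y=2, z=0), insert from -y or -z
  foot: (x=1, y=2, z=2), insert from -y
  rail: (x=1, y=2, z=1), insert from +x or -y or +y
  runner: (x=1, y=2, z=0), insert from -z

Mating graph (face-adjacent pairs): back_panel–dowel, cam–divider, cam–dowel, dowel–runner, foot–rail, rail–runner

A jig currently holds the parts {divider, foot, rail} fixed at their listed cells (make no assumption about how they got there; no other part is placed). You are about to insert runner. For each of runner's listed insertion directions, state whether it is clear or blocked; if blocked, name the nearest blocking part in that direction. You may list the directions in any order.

-z: clear

-z: ray from runner(1, 2, 0) has no placed part ⇒ clear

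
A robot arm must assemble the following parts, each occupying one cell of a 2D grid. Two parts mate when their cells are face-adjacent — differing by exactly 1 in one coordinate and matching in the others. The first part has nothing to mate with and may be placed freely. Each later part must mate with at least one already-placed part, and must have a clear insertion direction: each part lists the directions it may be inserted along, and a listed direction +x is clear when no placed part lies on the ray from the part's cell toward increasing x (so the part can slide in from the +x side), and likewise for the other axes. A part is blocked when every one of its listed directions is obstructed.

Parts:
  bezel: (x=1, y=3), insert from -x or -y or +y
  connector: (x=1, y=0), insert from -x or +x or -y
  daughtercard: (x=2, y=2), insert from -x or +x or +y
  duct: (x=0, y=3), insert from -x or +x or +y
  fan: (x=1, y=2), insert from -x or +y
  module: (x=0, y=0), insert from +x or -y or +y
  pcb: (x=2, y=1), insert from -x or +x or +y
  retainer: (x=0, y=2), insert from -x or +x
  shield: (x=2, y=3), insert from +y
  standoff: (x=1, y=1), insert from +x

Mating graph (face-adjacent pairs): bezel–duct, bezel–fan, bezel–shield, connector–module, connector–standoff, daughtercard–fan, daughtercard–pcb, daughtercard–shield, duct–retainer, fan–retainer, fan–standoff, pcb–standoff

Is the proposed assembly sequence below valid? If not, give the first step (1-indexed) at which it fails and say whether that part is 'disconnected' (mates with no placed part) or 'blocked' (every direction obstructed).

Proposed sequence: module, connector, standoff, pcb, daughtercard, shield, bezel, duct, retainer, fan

1. module@(0, 0) [+x clear] — {module}
2. connector@(1, 0) [+x clear] — {connector, module}
3. standoff@(1, 1) [+x clear] — {connector, module, standoff}
4. pcb@(2, 1) [+x clear] — {connector, module, pcb, standoff}
5. daughtercard@(2, 2) [-x clear] — {connector, daughtercard, module, pcb, standoff}
6. shield@(2, 3) [+y clear] — {connector, daughtercard, module, pcb, shield, standoff}
7. bezel@(1, 3) [-x clear] — {bezel, connector, daughtercard, module, pcb, shield, standoff}
8. duct@(0, 3) [-x clear] — {bezel, connector, daughtercard, duct, module, pcb, shield, standoff}
9. retainer@(0, 2) [-x clear] — {bezel, connector, daughtercard, duct, module, pcb, retainer, shield, standoff}
10. fan@(1, 2) — -x/+y all obstructed ⇒ blocked

Invalid at step 10 (blocked)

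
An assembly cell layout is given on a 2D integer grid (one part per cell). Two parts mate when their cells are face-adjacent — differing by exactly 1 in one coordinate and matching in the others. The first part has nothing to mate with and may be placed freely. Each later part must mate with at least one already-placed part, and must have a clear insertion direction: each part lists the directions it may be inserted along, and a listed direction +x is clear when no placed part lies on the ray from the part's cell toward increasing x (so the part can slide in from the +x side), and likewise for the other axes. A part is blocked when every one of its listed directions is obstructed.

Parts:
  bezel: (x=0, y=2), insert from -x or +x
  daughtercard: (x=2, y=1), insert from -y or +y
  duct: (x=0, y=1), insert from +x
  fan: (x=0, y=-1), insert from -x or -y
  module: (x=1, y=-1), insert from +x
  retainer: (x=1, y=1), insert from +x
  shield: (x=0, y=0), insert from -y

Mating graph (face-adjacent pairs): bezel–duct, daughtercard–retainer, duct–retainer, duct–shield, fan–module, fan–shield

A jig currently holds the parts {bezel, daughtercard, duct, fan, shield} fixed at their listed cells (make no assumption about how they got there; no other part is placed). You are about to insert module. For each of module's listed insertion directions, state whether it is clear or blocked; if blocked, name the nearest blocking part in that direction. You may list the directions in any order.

+x: ray from module(1, -1) has no placed part ⇒ clear

+x: clear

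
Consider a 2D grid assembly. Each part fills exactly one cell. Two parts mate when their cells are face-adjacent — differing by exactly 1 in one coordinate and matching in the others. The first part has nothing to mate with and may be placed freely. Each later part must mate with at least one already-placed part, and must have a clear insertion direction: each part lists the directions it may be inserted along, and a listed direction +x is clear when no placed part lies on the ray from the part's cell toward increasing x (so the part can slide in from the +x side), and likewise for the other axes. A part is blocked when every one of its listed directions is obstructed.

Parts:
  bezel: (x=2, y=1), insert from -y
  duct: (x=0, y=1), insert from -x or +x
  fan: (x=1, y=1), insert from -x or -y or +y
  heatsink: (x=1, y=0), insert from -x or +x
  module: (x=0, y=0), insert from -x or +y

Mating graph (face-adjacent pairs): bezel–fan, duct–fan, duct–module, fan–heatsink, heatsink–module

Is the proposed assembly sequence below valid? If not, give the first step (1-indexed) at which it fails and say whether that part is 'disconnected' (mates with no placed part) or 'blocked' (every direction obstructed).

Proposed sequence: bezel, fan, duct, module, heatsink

1. bezel@(2, 1) [-y clear] — {bezel}
2. fan@(1, 1) [-x clear] — {bezel, fan}
3. duct@(0, 1) [-x clear] — {bezel, duct, fan}
4. module@(0, 0) [-x clear] — {bezel, duct, fan, module}
5. heatsink@(1, 0) [+x clear] — {bezel, duct, fan, heatsink, module}

Valid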